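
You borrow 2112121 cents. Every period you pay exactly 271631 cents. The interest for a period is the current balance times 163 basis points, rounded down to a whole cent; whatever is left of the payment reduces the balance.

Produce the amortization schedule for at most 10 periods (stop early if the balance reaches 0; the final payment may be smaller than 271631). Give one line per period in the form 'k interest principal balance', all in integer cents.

1. interest=⌊2112121·163/10000⌋=34427; principal=271631-34427=237204; balance=2112121-237204=1874917
2. interest=⌊1874917·163/10000⌋=30561; principal=271631-30561=241070; balance=1874917-241070=1633847
3. interest=⌊1633847·163/10000⌋=26631; principal=271631-26631=245000; balance=1633847-245000=1388847
4. interest=⌊1388847·163/10000⌋=22638; principal=271631-22638=248993; balance=1388847-248993=1139854
5. interest=⌊1139854·163/10000⌋=18579; principal=271631-18579=253052; balance=1139854-253052=886802
6. interest=⌊886802·163/10000⌋=14454; principal=271631-14454=257177; balance=886802-257177=629625
7. interest=⌊629625·163/10000⌋=10262; principal=271631-10262=261369; balance=629625-261369=368256
8. interest=⌊368256·163/10000⌋=6002; principal=271631-6002=265629; balance=368256-265629=102627
9. interest=⌊102627·163/10000⌋=1672; principal=min(271631-1672,102627)=102627; balance=102627-102627=0

1 34427 237204 1874917
2 30561 241070 1633847
3 26631 245000 1388847
4 22638 248993 1139854
5 18579 253052 886802
6 14454 257177 629625
7 10262 261369 368256
8 6002 265629 102627
9 1672 102627 0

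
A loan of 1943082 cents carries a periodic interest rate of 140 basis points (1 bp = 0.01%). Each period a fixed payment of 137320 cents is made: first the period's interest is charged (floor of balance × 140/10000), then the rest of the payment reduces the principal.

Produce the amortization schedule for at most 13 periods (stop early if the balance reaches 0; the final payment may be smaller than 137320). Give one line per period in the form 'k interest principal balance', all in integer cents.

1. interest=⌊1943082·140/10000⌋=27203; principal=137320-27203=110117; balance=1943082-110117=1832965
2. interest=⌊1832965·140/10000⌋=25661; principal=137320-25661=111659; balance=1832965-111659=1721306
3. interest=⌊1721306·140/10000⌋=24098; principal=137320-24098=113222; balance=1721306-113222=1608084
4. interest=⌊1608084·140/10000⌋=22513; principal=137320-22513=114807; balance=1608084-114807=1493277
5. interest=⌊1493277·140/10000⌋=20905; principal=137320-20905=116415; balance=1493277-116415=1376862
6. interest=⌊1376862·140/10000⌋=19276; principal=137320-19276=118044; balance=1376862-118044=1258818
7. interest=⌊1258818·140/10000⌋=17623; principal=137320-17623=119697; balance=1258818-119697=1139121
8. interest=⌊1139121·140/10000⌋=15947; principal=137320-15947=121373; balance=1139121-121373=1017748
9. interest=⌊1017748·140/10000⌋=14248; principal=137320-14248=123072; balance=1017748-123072=894676
10. interest=⌊894676·140/10000⌋=12525; principal=137320-12525=124795; balance=894676-124795=769881
11. interest=⌊769881·140/10000⌋=10778; principal=137320-10778=126542; balance=769881-126542=643339
12. interest=⌊643339·140/10000⌋=9006; principal=137320-9006=128314; balance=643339-128314=515025
13. interest=⌊515025·140/10000⌋=7210; principal=137320-7210=130110; balance=515025-130110=384915

1 27203 110117 1832965
2 25661 111659 1721306
3 24098 113222 1608084
4 22513 114807 1493277
5 20905 116415 1376862
6 19276 118044 1258818
7 17623 119697 1139121
8 15947 121373 1017748
9 14248 123072 894676
10 12525 124795 769881
11 10778 126542 643339
12 9006 128314 515025
13 7210 130110 384915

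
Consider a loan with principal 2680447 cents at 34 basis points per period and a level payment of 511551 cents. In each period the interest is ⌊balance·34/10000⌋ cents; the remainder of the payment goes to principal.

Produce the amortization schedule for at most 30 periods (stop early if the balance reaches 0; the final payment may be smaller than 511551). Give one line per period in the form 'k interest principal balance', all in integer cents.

1 9113 502438 2178009
2 7405 504146 1673863
3 5691 505860 1168003
4 3971 507580 660423
5 2245 509306 151117
6 513 151117 0

1. interest=⌊2680447·34/10000⌋=9113; principal=511551-9113=502438; balance=2680447-502438=2178009
2. interest=⌊2178009·34/10000⌋=7405; principal=511551-7405=504146; balance=2178009-504146=1673863
3. interest=⌊1673863·34/10000⌋=5691; principal=511551-5691=505860; balance=1673863-505860=1168003
4. interest=⌊1168003·34/10000⌋=3971; principal=511551-3971=507580; balance=1168003-507580=660423
5. interest=⌊660423·34/10000⌋=2245; principal=511551-2245=509306; balance=660423-509306=151117
6. interest=⌊151117·34/10000⌋=513; principal=min(511551-513,151117)=151117; balance=151117-151117=0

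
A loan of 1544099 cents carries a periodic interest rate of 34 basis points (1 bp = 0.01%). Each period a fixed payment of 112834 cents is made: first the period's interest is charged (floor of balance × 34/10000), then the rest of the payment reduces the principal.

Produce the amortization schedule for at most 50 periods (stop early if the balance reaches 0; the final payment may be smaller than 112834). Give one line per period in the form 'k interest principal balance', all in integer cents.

1 5249 107585 1436514
2 4884 107950 1328564
3 4517 108317 1220247
4 4148 108686 1111561
5 3779 109055 1002506
6 3408 109426 893080
7 3036 109798 783282
8 2663 110171 673111
9 2288 110546 562565
10 1912 110922 451643
11 1535 111299 340344
12 1157 111677 228667
13 777 112057 116610
14 396 112438 4172
15 14 4172 0

1. interest=⌊1544099·34/10000⌋=5249; principal=112834-5249=107585; balance=1544099-107585=1436514
2. interest=⌊1436514·34/10000⌋=4884; principal=112834-4884=107950; balance=1436514-107950=1328564
3. interest=⌊1328564·34/10000⌋=4517; principal=112834-4517=108317; balance=1328564-108317=1220247
4. interest=⌊1220247·34/10000⌋=4148; principal=112834-4148=108686; balance=1220247-108686=1111561
5. interest=⌊1111561·34/10000⌋=3779; principal=112834-3779=109055; balance=1111561-109055=1002506
6. interest=⌊1002506·34/10000⌋=3408; principal=112834-3408=109426; balance=1002506-109426=893080
7. interest=⌊893080·34/10000⌋=3036; principal=112834-3036=109798; balance=893080-109798=783282
8. interest=⌊783282·34/10000⌋=2663; principal=112834-2663=110171; balance=783282-110171=673111
9. interest=⌊673111·34/10000⌋=2288; principal=112834-2288=110546; balance=673111-110546=562565
10. interest=⌊562565·34/10000⌋=1912; principal=112834-1912=110922; balance=562565-110922=451643
11. interest=⌊451643·34/10000⌋=1535; principal=112834-1535=111299; balance=451643-111299=340344
12. interest=⌊340344·34/10000⌋=1157; principal=112834-1157=111677; balance=340344-111677=228667
13. interest=⌊228667·34/10000⌋=777; principal=112834-777=112057; balance=228667-112057=116610
14. interest=⌊116610·34/10000⌋=396; principal=112834-396=112438; balance=116610-112438=4172
15. interest=⌊4172·34/10000⌋=14; principal=min(112834-14,4172)=4172; balance=4172-4172=0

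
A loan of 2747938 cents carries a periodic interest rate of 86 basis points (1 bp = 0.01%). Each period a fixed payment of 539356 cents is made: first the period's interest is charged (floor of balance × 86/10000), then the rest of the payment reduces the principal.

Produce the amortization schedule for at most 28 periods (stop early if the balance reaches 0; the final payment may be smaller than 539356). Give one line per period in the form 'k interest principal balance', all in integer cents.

1 23632 515724 2232214
2 19197 520159 1712055
3 14723 524633 1187422
4 10211 529145 658277
5 5661 533695 124582
6 1071 124582 0

1. interest=⌊2747938·86/10000⌋=23632; principal=539356-23632=515724; balance=2747938-515724=2232214
2. interest=⌊2232214·86/10000⌋=19197; principal=539356-19197=520159; balance=2232214-520159=1712055
3. interest=⌊1712055·86/10000⌋=14723; principal=539356-14723=524633; balance=1712055-524633=1187422
4. interest=⌊1187422·86/10000⌋=10211; principal=539356-10211=529145; balance=1187422-529145=658277
5. interest=⌊658277·86/10000⌋=5661; principal=539356-5661=533695; balance=658277-533695=124582
6. interest=⌊124582·86/10000⌋=1071; principal=min(539356-1071,124582)=124582; balance=124582-124582=0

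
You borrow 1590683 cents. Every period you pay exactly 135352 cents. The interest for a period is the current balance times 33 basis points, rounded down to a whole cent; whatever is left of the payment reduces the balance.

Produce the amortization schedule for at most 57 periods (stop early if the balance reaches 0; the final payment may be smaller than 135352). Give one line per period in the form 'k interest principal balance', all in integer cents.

1. interest=⌊1590683·33/10000⌋=5249; principal=135352-5249=130103; balance=1590683-130103=1460580
2. interest=⌊1460580·33/10000⌋=4819; principal=135352-4819=130533; balance=1460580-130533=1330047
3. interest=⌊1330047·33/10000⌋=4389; principal=135352-4389=130963; balance=1330047-130963=1199084
4. interest=⌊1199084·33/10000⌋=3956; principal=135352-3956=131396; balance=1199084-131396=1067688
5. interest=⌊1067688·33/10000⌋=3523; principal=135352-3523=131829; balance=1067688-131829=935859
6. interest=⌊935859·33/10000⌋=3088; principal=135352-3088=132264; balance=935859-132264=803595
7. interest=⌊803595·33/10000⌋=2651; principal=135352-2651=132701; balance=803595-132701=670894
8. interest=⌊670894·33/10000⌋=2213; principal=135352-2213=133139; balance=670894-133139=537755
9. interest=⌊537755·33/10000⌋=1774; principal=135352-1774=133578; balance=537755-133578=404177
10. interest=⌊404177·33/10000⌋=1333; principal=135352-1333=134019; balance=404177-134019=270158
11. interest=⌊270158·33/10000⌋=891; principal=135352-891=134461; balance=270158-134461=135697
12. interest=⌊135697·33/10000⌋=447; principal=135352-447=134905; balance=135697-134905=792
13. interest=⌊792·33/10000⌋=2; principal=min(135352-2,792)=792; balance=792-792=0

1 5249 130103 1460580
2 4819 130533 1330047
3 4389 130963 1199084
4 3956 131396 1067688
5 3523 131829 935859
6 3088 132264 803595
7 2651 132701 670894
8 2213 133139 537755
9 1774 133578 404177
10 1333 134019 270158
11 891 134461 135697
12 447 134905 792
13 2 792 0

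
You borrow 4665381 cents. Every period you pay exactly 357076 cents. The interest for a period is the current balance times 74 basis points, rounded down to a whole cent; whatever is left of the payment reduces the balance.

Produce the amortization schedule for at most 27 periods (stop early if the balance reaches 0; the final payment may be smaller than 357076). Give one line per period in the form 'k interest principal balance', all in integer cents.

1 34523 322553 4342828
2 32136 324940 4017888
3 29732 327344 3690544
4 27310 329766 3360778
5 24869 332207 3028571
6 22411 334665 2693906
7 19934 337142 2356764
8 17440 339636 2017128
9 14926 342150 1674978
10 12394 344682 1330296
11 9844 347232 983064
12 7274 349802 633262
13 4686 352390 280872
14 2078 280872 0

1. interest=⌊4665381·74/10000⌋=34523; principal=357076-34523=322553; balance=4665381-322553=4342828
2. interest=⌊4342828·74/10000⌋=32136; principal=357076-32136=324940; balance=4342828-324940=4017888
3. interest=⌊4017888·74/10000⌋=29732; principal=357076-29732=327344; balance=4017888-327344=3690544
4. interest=⌊3690544·74/10000⌋=27310; principal=357076-27310=329766; balance=3690544-329766=3360778
5. interest=⌊3360778·74/10000⌋=24869; principal=357076-24869=332207; balance=3360778-332207=3028571
6. interest=⌊3028571·74/10000⌋=22411; principal=357076-22411=334665; balance=3028571-334665=2693906
7. interest=⌊2693906·74/10000⌋=19934; principal=357076-19934=337142; balance=2693906-337142=2356764
8. interest=⌊2356764·74/10000⌋=17440; principal=357076-17440=339636; balance=2356764-339636=2017128
9. interest=⌊2017128·74/10000⌋=14926; principal=357076-14926=342150; balance=2017128-342150=1674978
10. interest=⌊1674978·74/10000⌋=12394; principal=357076-12394=344682; balance=1674978-344682=1330296
11. interest=⌊1330296·74/10000⌋=9844; principal=357076-9844=347232; balance=1330296-347232=983064
12. interest=⌊983064·74/10000⌋=7274; principal=357076-7274=349802; balance=983064-349802=633262
13. interest=⌊633262·74/10000⌋=4686; principal=357076-4686=352390; balance=633262-352390=280872
14. interest=⌊280872·74/10000⌋=2078; principal=min(357076-2078,280872)=280872; balance=280872-280872=0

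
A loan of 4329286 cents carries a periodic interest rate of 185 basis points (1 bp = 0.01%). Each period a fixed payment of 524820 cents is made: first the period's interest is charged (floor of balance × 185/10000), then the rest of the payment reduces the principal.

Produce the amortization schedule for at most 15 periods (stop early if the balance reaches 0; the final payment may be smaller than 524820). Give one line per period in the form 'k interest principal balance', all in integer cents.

1. interest=⌊4329286·185/10000⌋=80091; principal=524820-80091=444729; balance=4329286-444729=3884557
2. interest=⌊3884557·185/10000⌋=71864; principal=524820-71864=452956; balance=3884557-452956=3431601
3. interest=⌊3431601·185/10000⌋=63484; principal=524820-63484=461336; balance=3431601-461336=2970265
4. interest=⌊2970265·185/10000⌋=54949; principal=524820-54949=469871; balance=2970265-469871=2500394
5. interest=⌊2500394·185/10000⌋=46257; principal=524820-46257=478563; balance=2500394-478563=2021831
6. interest=⌊2021831·185/10000⌋=37403; principal=524820-37403=487417; balance=2021831-487417=1534414
7. interest=⌊1534414·185/10000⌋=28386; principal=524820-28386=496434; balance=1534414-496434=1037980
8. interest=⌊1037980·185/10000⌋=19202; principal=524820-19202=505618; balance=1037980-505618=532362
9. interest=⌊532362·185/10000⌋=9848; principal=524820-9848=514972; balance=532362-514972=17390
10. interest=⌊17390·185/10000⌋=321; principal=min(524820-321,17390)=17390; balance=17390-17390=0

1 80091 444729 3884557
2 71864 452956 3431601
3 63484 461336 2970265
4 54949 469871 2500394
5 46257 478563 2021831
6 37403 487417 1534414
7 28386 496434 1037980
8 19202 505618 532362
9 9848 514972 17390
10 321 17390 0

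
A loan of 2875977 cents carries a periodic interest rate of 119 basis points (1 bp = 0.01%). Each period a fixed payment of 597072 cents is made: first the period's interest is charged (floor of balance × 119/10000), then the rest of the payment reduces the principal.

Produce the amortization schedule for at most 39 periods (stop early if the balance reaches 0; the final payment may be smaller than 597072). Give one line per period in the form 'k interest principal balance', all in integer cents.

1 34224 562848 2313129
2 27526 569546 1743583
3 20748 576324 1167259
4 13890 583182 584077
5 6950 584077 0

1. interest=⌊2875977·119/10000⌋=34224; principal=597072-34224=562848; balance=2875977-562848=2313129
2. interest=⌊2313129·119/10000⌋=27526; principal=597072-27526=569546; balance=2313129-569546=1743583
3. interest=⌊1743583·119/10000⌋=20748; principal=597072-20748=576324; balance=1743583-576324=1167259
4. interest=⌊1167259·119/10000⌋=13890; principal=597072-13890=583182; balance=1167259-583182=584077
5. interest=⌊584077·119/10000⌋=6950; principal=min(597072-6950,584077)=584077; balance=584077-584077=0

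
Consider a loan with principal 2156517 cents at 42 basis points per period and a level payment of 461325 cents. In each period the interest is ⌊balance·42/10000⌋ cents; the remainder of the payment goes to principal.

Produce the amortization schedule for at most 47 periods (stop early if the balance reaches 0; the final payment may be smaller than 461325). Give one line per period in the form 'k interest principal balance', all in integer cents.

1 9057 452268 1704249
2 7157 454168 1250081
3 5250 456075 794006
4 3334 457991 336015
5 1411 336015 0

1. interest=⌊2156517·42/10000⌋=9057; principal=461325-9057=452268; balance=2156517-452268=1704249
2. interest=⌊1704249·42/10000⌋=7157; principal=461325-7157=454168; balance=1704249-454168=1250081
3. interest=⌊1250081·42/10000⌋=5250; principal=461325-5250=456075; balance=1250081-456075=794006
4. interest=⌊794006·42/10000⌋=3334; principal=461325-3334=457991; balance=794006-457991=336015
5. interest=⌊336015·42/10000⌋=1411; principal=min(461325-1411,336015)=336015; balance=336015-336015=0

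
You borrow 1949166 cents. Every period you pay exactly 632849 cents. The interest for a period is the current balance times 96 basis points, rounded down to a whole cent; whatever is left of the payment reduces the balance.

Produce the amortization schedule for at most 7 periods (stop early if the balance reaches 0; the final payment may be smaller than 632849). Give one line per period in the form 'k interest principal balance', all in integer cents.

1 18711 614138 1335028
2 12816 620033 714995
3 6863 625986 89009
4 854 89009 0

1. interest=⌊1949166·96/10000⌋=18711; principal=632849-18711=614138; balance=1949166-614138=1335028
2. interest=⌊1335028·96/10000⌋=12816; principal=632849-12816=620033; balance=1335028-620033=714995
3. interest=⌊714995·96/10000⌋=6863; principal=632849-6863=625986; balance=714995-625986=89009
4. interest=⌊89009·96/10000⌋=854; principal=min(632849-854,89009)=89009; balance=89009-89009=0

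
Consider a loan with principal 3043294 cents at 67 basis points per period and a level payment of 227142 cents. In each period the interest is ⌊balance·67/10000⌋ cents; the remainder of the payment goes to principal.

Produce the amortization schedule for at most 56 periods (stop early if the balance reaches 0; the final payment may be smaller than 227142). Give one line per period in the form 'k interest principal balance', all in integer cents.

1 20390 206752 2836542
2 19004 208138 2628404
3 17610 209532 2418872
4 16206 210936 2207936
5 14793 212349 1995587
6 13370 213772 1781815
7 11938 215204 1566611
8 10496 216646 1349965
9 9044 218098 1131867
10 7583 219559 912308
11 6112 221030 691278
12 4631 222511 468767
13 3140 224002 244765
14 1639 225503 19262
15 129 19262 0

1. interest=⌊3043294·67/10000⌋=20390; principal=227142-20390=206752; balance=3043294-206752=2836542
2. interest=⌊2836542·67/10000⌋=19004; principal=227142-19004=208138; balance=2836542-208138=2628404
3. interest=⌊2628404·67/10000⌋=17610; principal=227142-17610=209532; balance=2628404-209532=2418872
4. interest=⌊2418872·67/10000⌋=16206; principal=227142-16206=210936; balance=2418872-210936=2207936
5. interest=⌊2207936·67/10000⌋=14793; principal=227142-14793=212349; balance=2207936-212349=1995587
6. interest=⌊1995587·67/10000⌋=13370; principal=227142-13370=213772; balance=1995587-213772=1781815
7. interest=⌊1781815·67/10000⌋=11938; principal=227142-11938=215204; balance=1781815-215204=1566611
8. interest=⌊1566611·67/10000⌋=10496; principal=227142-10496=216646; balance=1566611-216646=1349965
9. interest=⌊1349965·67/10000⌋=9044; principal=227142-9044=218098; balance=1349965-218098=1131867
10. interest=⌊1131867·67/10000⌋=7583; principal=227142-7583=219559; balance=1131867-219559=912308
11. interest=⌊912308·67/10000⌋=6112; principal=227142-6112=221030; balance=912308-221030=691278
12. interest=⌊691278·67/10000⌋=4631; principal=227142-4631=222511; balance=691278-222511=468767
13. interest=⌊468767·67/10000⌋=3140; principal=227142-3140=224002; balance=468767-224002=244765
14. interest=⌊244765·67/10000⌋=1639; principal=227142-1639=225503; balance=244765-225503=19262
15. interest=⌊19262·67/10000⌋=129; principal=min(227142-129,19262)=19262; balance=19262-19262=0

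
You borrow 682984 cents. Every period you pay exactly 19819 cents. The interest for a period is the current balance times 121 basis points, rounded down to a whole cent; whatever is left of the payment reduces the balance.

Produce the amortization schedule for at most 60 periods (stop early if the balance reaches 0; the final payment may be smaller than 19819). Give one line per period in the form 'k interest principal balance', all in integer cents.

1. interest=⌊682984·121/10000⌋=8264; principal=19819-8264=11555; balance=682984-11555=671429
2. interest=⌊671429·121/10000⌋=8124; principal=19819-8124=11695; balance=671429-11695=659734
3. interest=⌊659734·121/10000⌋=7982; principal=19819-7982=11837; balance=659734-11837=647897
4. interest=⌊647897·121/10000⌋=7839; principal=19819-7839=11980; balance=647897-11980=635917
5. interest=⌊635917·121/10000⌋=7694; principal=19819-7694=12125; balance=635917-12125=623792
6. interest=⌊623792·121/10000⌋=7547; principal=19819-7547=12272; balance=623792-12272=611520
7. interest=⌊611520·121/10000⌋=7399; principal=19819-7399=12420; balance=611520-12420=599100
8. interest=⌊599100·121/10000⌋=7249; principal=19819-7249=12570; balance=599100-12570=586530
9. interest=⌊586530·121/10000⌋=7097; principal=19819-7097=12722; balance=586530-12722=573808
10. interest=⌊573808·121/10000⌋=6943; principal=19819-6943=12876; balance=573808-12876=560932
11. interest=⌊560932·121/10000⌋=6787; principal=19819-6787=13032; balance=560932-13032=547900
12. interest=⌊547900·121/10000⌋=6629; principal=19819-6629=13190; balance=547900-13190=534710
13. interest=⌊534710·121/10000⌋=6469; principal=19819-6469=13350; balance=534710-13350=521360
14. interest=⌊521360·121/10000⌋=6308; principal=19819-6308=13511; balance=521360-13511=507849
15. interest=⌊507849·121/10000⌋=6144; principal=19819-6144=13675; balance=507849-13675=494174
16. interest=⌊494174·121/10000⌋=5979; principal=19819-5979=13840; balance=494174-13840=480334
17. interest=⌊480334·121/10000⌋=5812; principal=19819-5812=14007; balance=480334-14007=466327
18. interest=⌊466327·121/10000⌋=5642; principal=19819-5642=14177; balance=466327-14177=452150
19. interest=⌊452150·121/10000⌋=5471; principal=19819-5471=14348; balance=452150-14348=437802
20. interest=⌊437802·121/10000⌋=5297; principal=19819-5297=14522; balance=437802-14522=423280
21. interest=⌊423280·121/10000⌋=5121; principal=19819-5121=14698; balance=423280-14698=408582
22. interest=⌊408582·121/10000⌋=4943; principal=19819-4943=14876; balance=408582-14876=393706
23. interest=⌊393706·121/10000⌋=4763; principal=19819-4763=15056; balance=393706-15056=378650
24. interest=⌊378650·121/10000⌋=4581; principal=19819-4581=15238; balance=378650-15238=363412
25. interest=⌊363412·121/10000⌋=4397; principal=19819-4397=15422; balance=363412-15422=347990
26. interest=⌊347990·121/10000⌋=4210; principal=19819-4210=15609; balance=347990-15609=332381
27. interest=⌊332381·121/10000⌋=4021; principal=19819-4021=15798; balance=332381-15798=316583
28. interest=⌊316583·121/10000⌋=3830; principal=19819-3830=15989; balance=316583-15989=300594
29. interest=⌊300594·121/10000⌋=3637; principal=19819-3637=16182; balance=300594-16182=284412
30. interest=⌊284412·121/10000⌋=3441; principal=19819-3441=16378; balance=284412-16378=268034
31. interest=⌊268034·121/10000⌋=3243; principal=19819-3243=16576; balance=268034-16576=251458
32. interest=⌊251458·121/10000⌋=3042; principal=19819-3042=16777; balance=251458-16777=234681
33. interest=⌊234681·121/10000⌋=2839; principal=19819-2839=16980; balance=234681-16980=217701
34. interest=⌊217701·121/10000⌋=2634; principal=19819-2634=17185; balance=217701-17185=200516
35. interest=⌊200516·121/10000⌋=2426; principal=19819-2426=17393; balance=200516-17393=183123
36. interest=⌊183123·121/10000⌋=2215; principal=19819-2215=17604; balance=183123-17604=165519
37. interest=⌊165519·121/10000⌋=2002; principal=19819-2002=17817; balance=165519-17817=147702
38. interest=⌊147702·121/10000⌋=1787; principal=19819-1787=18032; balance=147702-18032=129670
39. interest=⌊129670·121/10000⌋=1569; principal=19819-1569=18250; balance=129670-18250=111420
40. interest=⌊111420·121/10000⌋=1348; principal=19819-1348=18471; balance=111420-18471=92949
41. interest=⌊92949·121/10000⌋=1124; principal=19819-1124=18695; balance=92949-18695=74254
42. interest=⌊74254·121/10000⌋=898; principal=19819-898=18921; balance=74254-18921=55333
43. interest=⌊55333·121/10000⌋=669; principal=19819-669=19150; balance=55333-19150=36183
44. interest=⌊36183·121/10000⌋=437; principal=19819-437=19382; balance=36183-19382=16801
45. interest=⌊16801·121/10000⌋=203; principal=min(19819-203,16801)=16801; balance=16801-16801=0

1 8264 11555 671429
2 8124 11695 659734
3 7982 11837 647897
4 7839 11980 635917
5 7694 12125 623792
6 7547 12272 611520
7 7399 12420 599100
8 7249 12570 586530
9 7097 12722 573808
10 6943 12876 560932
11 6787 13032 547900
12 6629 13190 534710
13 6469 13350 521360
14 6308 13511 507849
15 6144 13675 494174
16 5979 13840 480334
17 5812 14007 466327
18 5642 14177 452150
19 5471 14348 437802
20 5297 14522 423280
21 5121 14698 408582
22 4943 14876 393706
23 4763 15056 378650
24 4581 15238 363412
25 4397 15422 347990
26 4210 15609 332381
27 4021 15798 316583
28 3830 15989 300594
29 3637 16182 284412
30 3441 16378 268034
31 3243 16576 251458
32 3042 16777 234681
33 2839 16980 217701
34 2634 17185 200516
35 2426 17393 183123
36 2215 17604 165519
37 2002 17817 147702
38 1787 18032 129670
39 1569 18250 111420
40 1348 18471 92949
41 1124 18695 74254
42 898 18921 55333
43 669 19150 36183
44 437 19382 16801
45 203 16801 0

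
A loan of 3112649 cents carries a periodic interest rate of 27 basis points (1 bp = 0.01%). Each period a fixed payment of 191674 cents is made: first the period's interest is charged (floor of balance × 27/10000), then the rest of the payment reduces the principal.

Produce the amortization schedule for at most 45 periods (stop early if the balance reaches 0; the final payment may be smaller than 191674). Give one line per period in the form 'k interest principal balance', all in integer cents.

1 8404 183270 2929379
2 7909 183765 2745614
3 7413 184261 2561353
4 6915 184759 2376594
5 6416 185258 2191336
6 5916 185758 2005578
7 5415 186259 1819319
8 4912 186762 1632557
9 4407 187267 1445290
10 3902 187772 1257518
11 3395 188279 1069239
12 2886 188788 880451
13 2377 189297 691154
14 1866 189808 501346
15 1353 190321 311025
16 839 190835 120190
17 324 120190 0

1. interest=⌊3112649·27/10000⌋=8404; principal=191674-8404=183270; balance=3112649-183270=2929379
2. interest=⌊2929379·27/10000⌋=7909; principal=191674-7909=183765; balance=2929379-183765=2745614
3. interest=⌊2745614·27/10000⌋=7413; principal=191674-7413=184261; balance=2745614-184261=2561353
4. interest=⌊2561353·27/10000⌋=6915; principal=191674-6915=184759; balance=2561353-184759=2376594
5. interest=⌊2376594·27/10000⌋=6416; principal=191674-6416=185258; balance=2376594-185258=2191336
6. interest=⌊2191336·27/10000⌋=5916; principal=191674-5916=185758; balance=2191336-185758=2005578
7. interest=⌊2005578·27/10000⌋=5415; principal=191674-5415=186259; balance=2005578-186259=1819319
8. interest=⌊1819319·27/10000⌋=4912; principal=191674-4912=186762; balance=1819319-186762=1632557
9. interest=⌊1632557·27/10000⌋=4407; principal=191674-4407=187267; balance=1632557-187267=1445290
10. interest=⌊1445290·27/10000⌋=3902; principal=191674-3902=187772; balance=1445290-187772=1257518
11. interest=⌊1257518·27/10000⌋=3395; principal=191674-3395=188279; balance=1257518-188279=1069239
12. interest=⌊1069239·27/10000⌋=2886; principal=191674-2886=188788; balance=1069239-188788=880451
13. interest=⌊880451·27/10000⌋=2377; principal=191674-2377=189297; balance=880451-189297=691154
14. interest=⌊691154·27/10000⌋=1866; principal=191674-1866=189808; balance=691154-189808=501346
15. interest=⌊501346·27/10000⌋=1353; principal=191674-1353=190321; balance=501346-190321=311025
16. interest=⌊311025·27/10000⌋=839; principal=191674-839=190835; balance=311025-190835=120190
17. interest=⌊120190·27/10000⌋=324; principal=min(191674-324,120190)=120190; balance=120190-120190=0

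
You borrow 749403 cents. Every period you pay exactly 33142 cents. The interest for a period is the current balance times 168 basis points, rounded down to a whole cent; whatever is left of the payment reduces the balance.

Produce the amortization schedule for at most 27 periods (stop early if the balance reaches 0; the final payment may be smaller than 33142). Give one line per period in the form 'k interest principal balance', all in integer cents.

1. interest=⌊749403·168/10000⌋=12589; principal=33142-12589=20553; balance=749403-20553=728850
2. interest=⌊728850·168/10000⌋=12244; principal=33142-12244=20898; balance=728850-20898=707952
3. interest=⌊707952·168/10000⌋=11893; principal=33142-11893=21249; balance=707952-21249=686703
4. interest=⌊686703·168/10000⌋=11536; principal=33142-11536=21606; balance=686703-21606=665097
5. interest=⌊665097·168/10000⌋=11173; principal=33142-11173=21969; balance=665097-21969=643128
6. interest=⌊643128·168/10000⌋=10804; principal=33142-10804=22338; balance=643128-22338=620790
7. interest=⌊620790·168/10000⌋=10429; principal=33142-10429=22713; balance=620790-22713=598077
8. interest=⌊598077·168/10000⌋=10047; principal=33142-10047=23095; balance=598077-23095=574982
9. interest=⌊574982·168/10000⌋=9659; principal=33142-9659=23483; balance=574982-23483=551499
10. interest=⌊551499·168/10000⌋=9265; principal=33142-9265=23877; balance=551499-23877=527622
11. interest=⌊527622·168/10000⌋=8864; principal=33142-8864=24278; balance=527622-24278=503344
12. interest=⌊503344·168/10000⌋=8456; principal=33142-8456=24686; balance=503344-24686=478658
13. interest=⌊478658·168/10000⌋=8041; principal=33142-8041=25101; balance=478658-25101=453557
14. interest=⌊453557·168/10000⌋=7619; principal=33142-7619=25523; balance=453557-25523=428034
15. interest=⌊428034·168/10000⌋=7190; principal=33142-7190=25952; balance=428034-25952=402082
16. interest=⌊402082·168/10000⌋=6754; principal=33142-6754=26388; balance=402082-26388=375694
17. interest=⌊375694·168/10000⌋=6311; principal=33142-6311=26831; balance=375694-26831=348863
18. interest=⌊348863·168/10000⌋=5860; principal=33142-5860=27282; balance=348863-27282=321581
19. interest=⌊321581·168/10000⌋=5402; principal=33142-5402=27740; balance=321581-27740=293841
20. interest=⌊293841·168/10000⌋=4936; principal=33142-4936=28206; balance=293841-28206=265635
21. interest=⌊265635·168/10000⌋=4462; principal=33142-4462=28680; balance=265635-28680=236955
22. interest=⌊236955·168/10000⌋=3980; principal=33142-3980=29162; balance=236955-29162=207793
23. interest=⌊207793·168/10000⌋=3490; principal=33142-3490=29652; balance=207793-29652=178141
24. interest=⌊178141·168/10000⌋=2992; principal=33142-2992=30150; balance=178141-30150=147991
25. interest=⌊147991·168/10000⌋=2486; principal=33142-2486=30656; balance=147991-30656=117335
26. interest=⌊117335·168/10000⌋=1971; principal=33142-1971=31171; balance=117335-31171=86164
27. interest=⌊86164·168/10000⌋=1447; principal=33142-1447=31695; balance=86164-31695=54469

1 12589 20553 728850
2 12244 20898 707952
3 11893 21249 686703
4 11536 21606 665097
5 11173 21969 643128
6 10804 22338 620790
7 10429 22713 598077
8 10047 23095 574982
9 9659 23483 551499
10 9265 23877 527622
11 8864 24278 503344
12 8456 24686 478658
13 8041 25101 453557
14 7619 25523 428034
15 7190 25952 402082
16 6754 26388 375694
17 6311 26831 348863
18 5860 27282 321581
19 5402 27740 293841
20 4936 28206 265635
21 4462 28680 236955
22 3980 29162 207793
23 3490 29652 178141
24 2992 30150 147991
25 2486 30656 117335
26 1971 31171 86164
27 1447 31695 54469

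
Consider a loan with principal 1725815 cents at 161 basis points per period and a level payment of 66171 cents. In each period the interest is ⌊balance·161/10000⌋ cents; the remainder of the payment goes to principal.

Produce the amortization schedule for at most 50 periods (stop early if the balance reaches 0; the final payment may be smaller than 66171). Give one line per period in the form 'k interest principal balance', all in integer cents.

1 27785 38386 1687429
2 27167 39004 1648425
3 26539 39632 1608793
4 25901 40270 1568523
5 25253 40918 1527605
6 24594 41577 1486028
7 23925 42246 1443782
8 23244 42927 1400855
9 22553 43618 1357237
10 21851 44320 1312917
11 21137 45034 1267883
12 20412 45759 1222124
13 19676 46495 1175629
14 18927 47244 1128385
15 18166 48005 1080380
16 17394 48777 1031603
17 16608 49563 982040
18 15810 50361 931679
19 15000 51171 880508
20 14176 51995 828513
21 13339 52832 775681
22 12488 53683 721998
23 11624 54547 667451
24 10745 55426 612025
25 9853 56318 555707
26 8946 57225 498482
27 8025 58146 440336
28 7089 59082 381254
29 6138 60033 321221
30 5171 61000 260221
31 4189 61982 198239
32 3191 62980 135259
33 2177 63994 71265
34 1147 65024 6241
35 100 6241 0

1. interest=⌊1725815·161/10000⌋=27785; principal=66171-27785=38386; balance=1725815-38386=1687429
2. interest=⌊1687429·161/10000⌋=27167; principal=66171-27167=39004; balance=1687429-39004=1648425
3. interest=⌊1648425·161/10000⌋=26539; principal=66171-26539=39632; balance=1648425-39632=1608793
4. interest=⌊1608793·161/10000⌋=25901; principal=66171-25901=40270; balance=1608793-40270=1568523
5. interest=⌊1568523·161/10000⌋=25253; principal=66171-25253=40918; balance=1568523-40918=1527605
6. interest=⌊1527605·161/10000⌋=24594; principal=66171-24594=41577; balance=1527605-41577=1486028
7. interest=⌊1486028·161/10000⌋=23925; principal=66171-23925=42246; balance=1486028-42246=1443782
8. interest=⌊1443782·161/10000⌋=23244; principal=66171-23244=42927; balance=1443782-42927=1400855
9. interest=⌊1400855·161/10000⌋=22553; principal=66171-22553=43618; balance=1400855-43618=1357237
10. interest=⌊1357237·161/10000⌋=21851; principal=66171-21851=44320; balance=1357237-44320=1312917
11. interest=⌊1312917·161/10000⌋=21137; principal=66171-21137=45034; balance=1312917-45034=1267883
12. interest=⌊1267883·161/10000⌋=20412; principal=66171-20412=45759; balance=1267883-45759=1222124
13. interest=⌊1222124·161/10000⌋=19676; principal=66171-19676=46495; balance=1222124-46495=1175629
14. interest=⌊1175629·161/10000⌋=18927; principal=66171-18927=47244; balance=1175629-47244=1128385
15. interest=⌊1128385·161/10000⌋=18166; principal=66171-18166=48005; balance=1128385-48005=1080380
16. interest=⌊1080380·161/10000⌋=17394; principal=66171-17394=48777; balance=1080380-48777=1031603
17. interest=⌊1031603·161/10000⌋=16608; principal=66171-16608=49563; balance=1031603-49563=982040
18. interest=⌊982040·161/10000⌋=15810; principal=66171-15810=50361; balance=982040-50361=931679
19. interest=⌊931679·161/10000⌋=15000; principal=66171-15000=51171; balance=931679-51171=880508
20. interest=⌊880508·161/10000⌋=14176; principal=66171-14176=51995; balance=880508-51995=828513
21. interest=⌊828513·161/10000⌋=13339; principal=66171-13339=52832; balance=828513-52832=775681
22. interest=⌊775681·161/10000⌋=12488; principal=66171-12488=53683; balance=775681-53683=721998
23. interest=⌊721998·161/10000⌋=11624; principal=66171-11624=54547; balance=721998-54547=667451
24. interest=⌊667451·161/10000⌋=10745; principal=66171-10745=55426; balance=667451-55426=612025
25. interest=⌊612025·161/10000⌋=9853; principal=66171-9853=56318; balance=612025-56318=555707
26. interest=⌊555707·161/10000⌋=8946; principal=66171-8946=57225; balance=555707-57225=498482
27. interest=⌊498482·161/10000⌋=8025; principal=66171-8025=58146; balance=498482-58146=440336
28. interest=⌊440336·161/10000⌋=7089; principal=66171-7089=59082; balance=440336-59082=381254
29. interest=⌊381254·161/10000⌋=6138; principal=66171-6138=60033; balance=381254-60033=321221
30. interest=⌊321221·161/10000⌋=5171; principal=66171-5171=61000; balance=321221-61000=260221
31. interest=⌊260221·161/10000⌋=4189; principal=66171-4189=61982; balance=260221-61982=198239
32. interest=⌊198239·161/10000⌋=3191; principal=66171-3191=62980; balance=198239-62980=135259
33. interest=⌊135259·161/10000⌋=2177; principal=66171-2177=63994; balance=135259-63994=71265
34. interest=⌊71265·161/10000⌋=1147; principal=66171-1147=65024; balance=71265-65024=6241
35. interest=⌊6241·161/10000⌋=100; principal=min(66171-100,6241)=6241; balance=6241-6241=0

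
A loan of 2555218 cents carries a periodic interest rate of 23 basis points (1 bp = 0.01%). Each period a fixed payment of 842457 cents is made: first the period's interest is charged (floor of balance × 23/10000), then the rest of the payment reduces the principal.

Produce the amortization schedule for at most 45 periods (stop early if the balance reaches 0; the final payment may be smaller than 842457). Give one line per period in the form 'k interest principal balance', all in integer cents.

1 5877 836580 1718638
2 3952 838505 880133
3 2024 840433 39700
4 91 39700 0

1. interest=⌊2555218·23/10000⌋=5877; principal=842457-5877=836580; balance=2555218-836580=1718638
2. interest=⌊1718638·23/10000⌋=3952; principal=842457-3952=838505; balance=1718638-838505=880133
3. interest=⌊880133·23/10000⌋=2024; principal=842457-2024=840433; balance=880133-840433=39700
4. interest=⌊39700·23/10000⌋=91; principal=min(842457-91,39700)=39700; balance=39700-39700=0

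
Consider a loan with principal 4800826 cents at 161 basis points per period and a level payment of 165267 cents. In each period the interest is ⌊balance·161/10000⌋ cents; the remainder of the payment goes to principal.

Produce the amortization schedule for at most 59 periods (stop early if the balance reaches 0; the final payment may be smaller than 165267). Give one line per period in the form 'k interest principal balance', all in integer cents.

1. interest=⌊4800826·161/10000⌋=77293; principal=165267-77293=87974; balance=4800826-87974=4712852
2. interest=⌊4712852·161/10000⌋=75876; principal=165267-75876=89391; balance=4712852-89391=4623461
3. interest=⌊4623461·161/10000⌋=74437; principal=165267-74437=90830; balance=4623461-90830=4532631
4. interest=⌊4532631·161/10000⌋=72975; principal=165267-72975=92292; balance=4532631-92292=4440339
5. interest=⌊4440339·161/10000⌋=71489; principal=165267-71489=93778; balance=4440339-93778=4346561
6. interest=⌊4346561·161/10000⌋=69979; principal=165267-69979=95288; balance=4346561-95288=4251273
7. interest=⌊4251273·161/10000⌋=68445; principal=165267-68445=96822; balance=4251273-96822=4154451
8. interest=⌊4154451·161/10000⌋=66886; principal=165267-66886=98381; balance=4154451-98381=4056070
9. interest=⌊4056070·161/10000⌋=65302; principal=165267-65302=99965; balance=4056070-99965=3956105
10. interest=⌊3956105·161/10000⌋=63693; principal=165267-63693=101574; balance=3956105-101574=3854531
11. interest=⌊3854531·161/10000⌋=62057; principal=165267-62057=103210; balance=3854531-103210=3751321
12. interest=⌊3751321·161/10000⌋=60396; principal=165267-60396=104871; balance=3751321-104871=3646450
13. interest=⌊3646450·161/10000⌋=58707; principal=165267-58707=106560; balance=3646450-106560=3539890
14. interest=⌊3539890·161/10000⌋=56992; principal=165267-56992=108275; balance=3539890-108275=3431615
15. interest=⌊3431615·161/10000⌋=55249; principal=165267-55249=110018; balance=3431615-110018=3321597
16. interest=⌊3321597·161/10000⌋=53477; principal=165267-53477=111790; balance=3321597-111790=3209807
17. interest=⌊3209807·161/10000⌋=51677; principal=165267-51677=113590; balance=3209807-113590=3096217
18. interest=⌊3096217·161/10000⌋=49849; principal=165267-49849=115418; balance=3096217-115418=2980799
19. interest=⌊2980799·161/10000⌋=47990; principal=165267-47990=117277; balance=2980799-117277=2863522
20. interest=⌊2863522·161/10000⌋=46102; principal=165267-46102=119165; balance=2863522-119165=2744357
21. interest=⌊2744357·161/10000⌋=44184; principal=165267-44184=121083; balance=2744357-121083=2623274
22. interest=⌊2623274·161/10000⌋=42234; principal=165267-42234=123033; balance=2623274-123033=2500241
23. interest=⌊2500241·161/10000⌋=40253; principal=165267-40253=125014; balance=2500241-125014=2375227
24. interest=⌊2375227·161/10000⌋=38241; principal=165267-38241=127026; balance=2375227-127026=2248201
25. interest=⌊2248201·161/10000⌋=36196; principal=165267-36196=129071; balance=2248201-129071=2119130
26. interest=⌊2119130·161/10000⌋=34117; principal=165267-34117=131150; balance=2119130-131150=1987980
27. interest=⌊1987980·161/10000⌋=32006; principal=165267-32006=133261; balance=1987980-133261=1854719
28. interest=⌊1854719·161/10000⌋=29860; principal=165267-29860=135407; balance=1854719-135407=1719312
29. interest=⌊1719312·161/10000⌋=27680; principal=165267-27680=137587; balance=1719312-137587=1581725
30. interest=⌊1581725·161/10000⌋=25465; principal=165267-25465=139802; balance=1581725-139802=1441923
31. interest=⌊1441923·161/10000⌋=23214; principal=165267-23214=142053; balance=1441923-142053=1299870
32. interest=⌊1299870·161/10000⌋=20927; principal=165267-20927=144340; balance=1299870-144340=1155530
33. interest=⌊1155530·161/10000⌋=18604; principal=165267-18604=146663; balance=1155530-146663=1008867
34. interest=⌊1008867·161/10000⌋=16242; principal=165267-16242=149025; balance=1008867-149025=859842
35. interest=⌊859842·161/10000⌋=13843; principal=165267-13843=151424; balance=859842-151424=708418
36. interest=⌊708418·161/10000⌋=11405; principal=165267-11405=153862; balance=708418-153862=554556
37. interest=⌊554556·161/10000⌋=8928; principal=165267-8928=156339; balance=554556-156339=398217
38. interest=⌊398217·161/10000⌋=6411; principal=165267-6411=158856; balance=398217-158856=239361
39. interest=⌊239361·161/10000⌋=3853; principal=165267-3853=161414; balance=239361-161414=77947
40. interest=⌊77947·161/10000⌋=1254; principal=min(165267-1254,77947)=77947; balance=77947-77947=0

1 77293 87974 4712852
2 75876 89391 4623461
3 74437 90830 4532631
4 72975 92292 4440339
5 71489 93778 4346561
6 69979 95288 4251273
7 68445 96822 4154451
8 66886 98381 4056070
9 65302 99965 3956105
10 63693 101574 3854531
11 62057 103210 3751321
12 60396 104871 3646450
13 58707 106560 3539890
14 56992 108275 3431615
15 55249 110018 3321597
16 53477 111790 3209807
17 51677 113590 3096217
18 49849 115418 2980799
19 47990 117277 2863522
20 46102 119165 2744357
21 44184 121083 2623274
22 42234 123033 2500241
23 40253 125014 2375227
24 38241 127026 2248201
25 36196 129071 2119130
26 34117 131150 1987980
27 32006 133261 1854719
28 29860 135407 1719312
29 27680 137587 1581725
30 25465 139802 1441923
31 23214 142053 1299870
32 20927 144340 1155530
33 18604 146663 1008867
34 16242 149025 859842
35 13843 151424 708418
36 11405 153862 554556
37 8928 156339 398217
38 6411 158856 239361
39 3853 161414 77947
40 1254 77947 0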